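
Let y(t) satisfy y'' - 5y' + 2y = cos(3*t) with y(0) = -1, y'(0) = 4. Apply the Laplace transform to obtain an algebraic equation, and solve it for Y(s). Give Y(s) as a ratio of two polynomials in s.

Y(s) = (-s^3 + 9*s^2 - 8*s + 81)/(s^4 - 5*s^3 + 11*s^2 - 45*s + 18)

Apply the Laplace transform to the equation.
With L{y''} = s^2 Y - s·y(0) - y'(0) and L{y'} = sY - y(0), with y(0) = -1, y'(0) = 4: the LHS transforms to (s^2 - 5*s + 2)Y - (-s + 9).
The right side is L{cos(3*t)} = s/(s^2 + 9).
So (s^2 - 5*s + 2)Y = s/(s^2 + 9) + (-s + 9).
Solve for Y(s) and write it as one ratio of polynomials.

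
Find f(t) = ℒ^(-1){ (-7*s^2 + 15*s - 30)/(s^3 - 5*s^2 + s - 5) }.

Factor the denominator: s^3 - 5*s^2 + s - 5 = (s - 5)*(s^2 + 1).
Partial fraction decomposition gives [-5/(s - 5)] + [-2*s/(s^2 + 1)] + [5/(s^2 + 1)].
Invert each term: -5/(s - 5) ↔ -5e^(5t); -2·s/(s^2 + 1) ↔ -2cos(t); 5·1/(s^2 + 1) ↔ 5sin(t).

f(t) = -5*exp(5*t) + 5*sin(t) - 2*cos(t)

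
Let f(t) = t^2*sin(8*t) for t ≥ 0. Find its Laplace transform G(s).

L{sin(8t)} = 8/(s^2 + 64).
Then apply L{t^2·g(t)} = (-1)^2 d^2/ds^2[H(s)] with H(s) = 8/(s^2 + 64):
differentiating 2 times and applying the sign gives 16*(3*s^2 - 64)/(s^2 + 64)^3.

G(s) = 16*(3*s^2 - 64)/(s^2 + 64)^3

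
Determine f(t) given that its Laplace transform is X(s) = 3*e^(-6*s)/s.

f(t) = Heaviside(t - 6)*(3)

The factor e^(-6s) signals a time shift by c = 6 (second shifting theorem).
L{3} = 3/s, so L^-1{3/s} = 3.
Hence the inverse is u(t - 6) times that function evaluated at t - 6.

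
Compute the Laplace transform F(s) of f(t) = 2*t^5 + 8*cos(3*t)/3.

The transform is linear, so treat each term independently.
(2)·[L{t^5} = 5!/s^6 = 120/s^6]; (8/3)·[L{cos(3t)} = s/(s^2 + 9)].

F(s) = 8*s/(3*(s^2 + 9)) + 240/s^6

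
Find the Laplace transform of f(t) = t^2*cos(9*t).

L{cos(9t)} = s/(s^2 + 81).
Then apply L{t^2·g(t)} = (-1)^2 d^2/ds^2[G(s)] with G(s) = s/(s^2 + 81):
differentiating 2 times and applying the sign gives 2*s*(s^2 - 243)/(s^2 + 81)^3.

2*s*(s^2 - 243)/(s^2 + 81)^3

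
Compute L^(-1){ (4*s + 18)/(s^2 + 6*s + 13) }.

3*exp(-3*t)*sin(2*t) + 4*exp(-3*t)*cos(2*t)

Complete the square in the denominator: s^2 + 6*s + 13 = (s + 3)^2 + 2^2.
Split the numerator to match: 4*s + 18 = 4·(s + 3) + 3·2.
Invert each term: 4·(s + 3)/((s + 3)^2 + 4) ↔ 4e^(-3t)cos(2t); 3·2/((s + 3)^2 + 4) ↔ 3e^(-3t)sin(2t).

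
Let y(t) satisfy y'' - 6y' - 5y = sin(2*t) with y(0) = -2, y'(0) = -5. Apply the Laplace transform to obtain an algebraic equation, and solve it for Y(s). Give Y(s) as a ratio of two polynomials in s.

Laplace-transform each side.
With L{y''} = s^2 Y - s·y(0) - y'(0) and L{y'} = sY - y(0), with y(0) = -2, y'(0) = -5: the LHS transforms to (s^2 - 6*s - 5)Y - (-2*s + 7).
The right side is L{sin(2*t)} = 2/(s^2 + 4).
So (s^2 - 6*s - 5)Y = 2/(s^2 + 4) + (-2*s + 7).
Divide through and combine into a single rational function.

Y(s) = (-2*s^3 + 7*s^2 - 8*s + 30)/(s^4 - 6*s^3 - s^2 - 24*s - 20)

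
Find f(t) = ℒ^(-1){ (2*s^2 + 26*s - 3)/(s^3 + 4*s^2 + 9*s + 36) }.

f(t) = 2*sin(3*t) + 5*cos(3*t) - 3*exp(-4*t)

Factor the denominator: s^3 + 4*s^2 + 9*s + 36 = (s + 4)*(s^2 + 9).
Partial fraction decomposition gives [-3/(s + 4)] + [5*s/(s^2 + 9)] + [6/(s^2 + 9)].
Invert each term: -3/(s + 4) ↔ -3e^(-4t); 5·s/(s^2 + 9) ↔ 5cos(3t); 2·3/(s^2 + 9) ↔ 2sin(3t).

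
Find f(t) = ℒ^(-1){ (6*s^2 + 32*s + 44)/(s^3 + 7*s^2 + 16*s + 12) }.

Factor the denominator: s^3 + 7*s^2 + 16*s + 12 = (s + 2)^2*(s + 3).
Partial fraction decomposition gives [4/(s + 2)] + [4/(s + 2)^2] + [2/(s + 3)].
Invert each term: 4/(s + 2) ↔ 4e^(-2t); 4/(s + 2)^2 ↔ 4t·e^(-2t); 2/(s + 3) ↔ 2e^(-3t).

f(t) = 4*t*exp(-2*t) + 4*exp(-2*t) + 2*exp(-3*t)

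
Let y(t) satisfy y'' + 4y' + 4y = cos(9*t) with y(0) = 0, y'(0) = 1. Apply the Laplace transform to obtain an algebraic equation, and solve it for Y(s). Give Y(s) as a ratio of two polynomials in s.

Y(s) = (s^2 + s + 81)/(s^4 + 4*s^3 + 85*s^2 + 324*s + 324)

Transform both sides with L{·}.
Using L{y''} = s^2 Y - s·y(0) - y'(0) and L{y'} = sY - y(0), with y(0) = 0, y'(0) = 1, the left side becomes (s^2 + 4*s + 4)Y - (1).
The right side is L{cos(9*t)} = s/(s^2 + 81).
So (s^2 + 4*s + 4)Y = s/(s^2 + 81) + (1).
Isolate Y and clear denominators.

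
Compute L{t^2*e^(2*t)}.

L{e^(2t)} = 1/(s - 2).
Then apply L{t^2·g(t)} = (-1)^2 d^2/ds^2[G(s)] with G(s) = 1/(s - 2):
differentiating 2 times and applying the sign gives 2/(s - 2)^3.

2/(s - 2)^3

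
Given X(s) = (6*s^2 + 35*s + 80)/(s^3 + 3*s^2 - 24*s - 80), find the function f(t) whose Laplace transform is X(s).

f(t) = -4*t*exp(-4*t) + 5*exp(5*t) + exp(-4*t)

Factor the denominator: s^3 + 3*s^2 - 24*s - 80 = (s - 5)*(s + 4)^2.
Partial fraction decomposition gives [1/(s + 4)] + [-4/(s + 4)^2] + [5/(s - 5)].
Invert each term: 1/(s + 4) ↔ e^(-4t); -4/(s + 4)^2 ↔ -4t·e^(-4t); 5/(s - 5) ↔ 5e^(5t).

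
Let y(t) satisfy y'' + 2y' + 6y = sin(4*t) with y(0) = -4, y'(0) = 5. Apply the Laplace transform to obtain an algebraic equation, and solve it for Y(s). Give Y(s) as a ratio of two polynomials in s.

Laplace-transform each side.
With L{y''} = s^2 Y - s·y(0) - y'(0) and L{y'} = sY - y(0), with y(0) = -4, y'(0) = 5: the LHS transforms to (s^2 + 2*s + 6)Y - (-4*s - 3).
The right side is L{sin(4*t)} = 4/(s^2 + 16).
So (s^2 + 2*s + 6)Y = 4/(s^2 + 16) + (-4*s - 3).
Solve for Y(s) and write it as one ratio of polynomials.

Y(s) = (-4*s^3 - 3*s^2 - 64*s - 44)/(s^4 + 2*s^3 + 22*s^2 + 32*s + 96)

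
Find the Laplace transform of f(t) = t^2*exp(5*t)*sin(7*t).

14*(3*s^2 - 30*s + 26)/(s^2 - 10*s + 74)^3

L{sin(7t)} = 7/(s^2 + 49).
Multiplying by e^(5t) shifts s → s - 5, so L{exp(5*t)*sin(7*t)} = 7/((s - 5)^2 + 49).
Then apply L{t^2·g(t)} = (-1)^2 d^2/ds^2[H(s)] with H(s) = 7/((s - 5)^2 + 49):
differentiating 2 times and applying the sign gives 14*(3*s^2 - 30*s + 26)/(s^2 - 10*s + 74)^3.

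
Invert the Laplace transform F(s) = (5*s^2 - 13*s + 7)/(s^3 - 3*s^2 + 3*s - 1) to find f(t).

Factor the denominator: s^3 - 3*s^2 + 3*s - 1 = (s - 1)^3.
Partial fraction decomposition gives [5/(s - 1)] + [-3/(s - 1)^2] + [-1/(s - 1)^3].
Invert each term: 5/(s - 1) ↔ 5e^(t); -3/(s - 1)^2 ↔ -3t·e^(t); -1/(s - 1)^3 ↔ (-1/2)t^2·e^(t).

f(t) = -t^2*exp(t)/2 - 3*t*exp(t) + 5*exp(t)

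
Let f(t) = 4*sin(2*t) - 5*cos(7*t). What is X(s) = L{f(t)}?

Apply the Laplace transform termwise.
(-5)·[L{cos(7t)} = s/(s^2 + 49)]; (4)·[L{sin(2t)} = 2/(s^2 + 4)].

X(s) = -5*s/(s^2 + 49) + 8/(s^2 + 4)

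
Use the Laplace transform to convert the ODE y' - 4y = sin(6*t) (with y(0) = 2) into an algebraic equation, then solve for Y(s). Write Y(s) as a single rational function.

Y(s) = (2*s^2 + 78)/(s^3 - 4*s^2 + 36*s - 144)

Apply the Laplace transform to the equation.
With L{y'} = sY - y(0) = sY - 2: the LHS transforms to (s - 4)Y - (2).
The right side is L{sin(6*t)} = 6/(s^2 + 36).
So (s - 4)Y = 6/(s^2 + 36) + (2).
Divide through and combine into a single rational function.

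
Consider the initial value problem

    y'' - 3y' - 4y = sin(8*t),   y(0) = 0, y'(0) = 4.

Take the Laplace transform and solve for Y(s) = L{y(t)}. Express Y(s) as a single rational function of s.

Transform both sides with L{·}.
The derivative rules (L{y''} = s^2 Y - s·y(0) - y'(0) and L{y'} = sY - y(0), with y(0) = 0, y'(0) = 4) turn the left side into (s^2 - 3*s - 4)Y - (4).
The right side is L{sin(8*t)} = 8/(s^2 + 64).
So (s^2 - 3*s - 4)Y = 8/(s^2 + 64) + (4).
Isolate Y and clear denominators.

Y(s) = (4*s^2 + 264)/(s^4 - 3*s^3 + 60*s^2 - 192*s - 256)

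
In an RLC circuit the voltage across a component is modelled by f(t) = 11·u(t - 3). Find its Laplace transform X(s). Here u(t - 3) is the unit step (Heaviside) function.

X(s) = 11*exp(-3*s)/s

By the second shifting theorem, L{u(t - c)·g(t - c)} = e^(-cs)·G(s) with c = 3 and G(s) = L{g(t)}.
L{11} = 11/s.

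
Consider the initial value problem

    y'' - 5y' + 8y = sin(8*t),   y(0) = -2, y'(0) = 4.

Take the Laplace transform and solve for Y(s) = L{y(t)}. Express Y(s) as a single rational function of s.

Laplace-transform each side.
With L{y''} = s^2 Y - s·y(0) - y'(0) and L{y'} = sY - y(0), with y(0) = -2, y'(0) = 4: the LHS transforms to (s^2 - 5*s + 8)Y - (-2*s + 14).
The right side is L{sin(8*t)} = 8/(s^2 + 64).
So (s^2 - 5*s + 8)Y = 8/(s^2 + 64) + (-2*s + 14).
Divide through and combine into a single rational function.

Y(s) = (-2*s^3 + 14*s^2 - 128*s + 904)/(s^4 - 5*s^3 + 72*s^2 - 320*s + 512)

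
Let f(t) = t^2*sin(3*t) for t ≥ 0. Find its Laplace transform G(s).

G(s) = 18*(s^2 - 3)/(s^2 + 9)^3

L{sin(3t)} = 3/(s^2 + 9).
Then apply L{t^2·g(t)} = (-1)^2 d^2/ds^2[H(s)] with H(s) = 3/(s^2 + 9):
differentiating 2 times and applying the sign gives 18*(s^2 - 3)/(s^2 + 9)^3.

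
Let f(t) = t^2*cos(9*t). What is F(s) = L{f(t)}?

F(s) = 2*s*(s^2 - 243)/(s^2 + 81)^3

L{cos(9t)} = s/(s^2 + 81).
Then apply L{t^2·g(t)} = (-1)^2 d^2/ds^2[G(s)] with G(s) = s/(s^2 + 81):
differentiating 2 times and applying the sign gives 2*s*(s^2 - 243)/(s^2 + 81)^3.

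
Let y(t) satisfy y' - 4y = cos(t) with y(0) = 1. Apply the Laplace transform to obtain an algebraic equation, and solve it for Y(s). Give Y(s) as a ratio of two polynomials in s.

Y(s) = (s^2 + s + 1)/(s^3 - 4*s^2 + s - 4)

Laplace-transform each side.
Using L{y'} = sY - y(0) = sY - 1, the left side becomes (s - 4)Y - (1).
The right side is L{cos(t)} = s/(s^2 + 1).
So (s - 4)Y = s/(s^2 + 1) + (1).
Isolate Y and clear denominators.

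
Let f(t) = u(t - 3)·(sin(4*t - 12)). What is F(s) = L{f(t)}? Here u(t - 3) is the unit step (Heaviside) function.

F(s) = 4*exp(-3*s)/(s^2 + 16)

By the second shifting theorem, L{u(t - c)·g(t - c)} = e^(-cs)·G(s) with c = 3 and G(s) = L{g(t)}.
L{sin(4t)} = 4/(s^2 + 16).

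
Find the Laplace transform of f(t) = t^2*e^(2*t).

2/(s - 2)^3

L{e^(2t)} = 1/(s - 2).
Then apply L{t^2·g(t)} = (-1)^2 d^2/ds^2[G(s)] with G(s) = 1/(s - 2):
differentiating 2 times and applying the sign gives 2/(s - 2)^3.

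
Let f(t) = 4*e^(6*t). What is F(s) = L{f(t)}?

F(s) = 4/(s - 6)

L{4} = 4/s.
By the first shifting theorem, multiplying by e^(6t) replaces s with s - 6.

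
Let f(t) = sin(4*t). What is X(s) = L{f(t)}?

X(s) = 4/(s^2 + 16)

L{sin(4t)} = 4/(s^2 + 16).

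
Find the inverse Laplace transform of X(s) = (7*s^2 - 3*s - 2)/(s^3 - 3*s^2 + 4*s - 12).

4*exp(3*t) + 3*sin(2*t) + 3*cos(2*t)

Factor the denominator: s^3 - 3*s^2 + 4*s - 12 = (s - 3)*(s^2 + 4).
Partial fraction decomposition gives [4/(s - 3)] + [3*s/(s^2 + 4)] + [6/(s^2 + 4)].
Invert each term: 4/(s - 3) ↔ 4e^(3t); 3·s/(s^2 + 4) ↔ 3cos(2t); 3·2/(s^2 + 4) ↔ 3sin(2t).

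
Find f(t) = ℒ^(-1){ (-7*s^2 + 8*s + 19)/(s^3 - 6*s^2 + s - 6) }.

f(t) = -5*exp(6*t) - 4*sin(t) - 2*cos(t)

Factor the denominator: s^3 - 6*s^2 + s - 6 = (s - 6)*(s^2 + 1).
Partial fraction decomposition gives [-5/(s - 6)] + [-2*s/(s^2 + 1)] + [-4/(s^2 + 1)].
Invert each term: -5/(s - 6) ↔ -5e^(6t); -2·s/(s^2 + 1) ↔ -2cos(t); -4·1/(s^2 + 1) ↔ -4sin(t).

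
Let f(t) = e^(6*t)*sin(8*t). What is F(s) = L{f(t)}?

F(s) = 8/((s - 6)^2 + 64)

L{sin(8t)} = 8/(s^2 + 64).
By the first shifting theorem, multiplying by e^(6t) replaces s with s - 6.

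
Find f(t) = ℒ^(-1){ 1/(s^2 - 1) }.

Since L{sinh(t)} = 1/(s^2 - 1), the inverse is sinh(t).

f(t) = sinh(t)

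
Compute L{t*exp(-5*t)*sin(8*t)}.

16*(s + 5)/(s^2 + 10*s + 89)^2

L{sin(8t)} = 8/(s^2 + 64).
Multiplying by e^(-5t) shifts s → s + 5, so L{exp(-5*t)*sin(8*t)} = 8/((s + 5)^2 + 64).
Then apply L{t·g(t)} = -d/ds[H(s)] with H(s) = 8/((s + 5)^2 + 64):
differentiating 1 time and applying the sign gives 16*(s + 5)/(s^2 + 10*s + 89)^2.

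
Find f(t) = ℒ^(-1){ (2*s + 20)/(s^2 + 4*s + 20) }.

Complete the square in the denominator: s^2 + 4*s + 20 = (s + 2)^2 + 4^2.
Split the numerator to match: 2*s + 20 = 2·(s + 2) + 4·4.
Invert each term: 2·(s + 2)/((s + 2)^2 + 16) ↔ 2e^(-2t)cos(4t); 4·4/((s + 2)^2 + 16) ↔ 4e^(-2t)sin(4t).

f(t) = 4*exp(-2*t)*sin(4*t) + 2*exp(-2*t)*cos(4*t)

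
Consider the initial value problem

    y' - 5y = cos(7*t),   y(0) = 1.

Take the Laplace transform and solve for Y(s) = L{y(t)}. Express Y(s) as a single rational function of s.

Apply the Laplace transform to the equation.
With L{y'} = sY - y(0) = sY - 1: the LHS transforms to (s - 5)Y - (1).
The right side is L{cos(7*t)} = s/(s^2 + 49).
So (s - 5)Y = s/(s^2 + 49) + (1).
Divide through and combine into a single rational function.

Y(s) = (s^2 + s + 49)/(s^3 - 5*s^2 + 49*s - 245)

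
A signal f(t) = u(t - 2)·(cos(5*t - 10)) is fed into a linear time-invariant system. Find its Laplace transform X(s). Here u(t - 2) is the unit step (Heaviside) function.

X(s) = s*exp(-2*s)/(s^2 + 25)

By the second shifting theorem, L{u(t - c)·g(t - c)} = e^(-cs)·G(s) with c = 2 and G(s) = L{g(t)}.
L{cos(5t)} = s/(s^2 + 25).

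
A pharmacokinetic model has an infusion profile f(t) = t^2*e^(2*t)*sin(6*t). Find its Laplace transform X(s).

X(s) = 36*(s^2 - 4*s - 8)/(s^2 - 4*s + 40)^3

L{sin(6t)} = 6/(s^2 + 36).
Multiplying by e^(2t) shifts s → s - 2, so L{e^(2*t)*sin(6*t)} = 6/((s - 2)^2 + 36).
Then apply L{t^2·g(t)} = (-1)^2 d^2/ds^2[G(s)] with G(s) = 6/((s - 2)^2 + 36):
differentiating 2 times and applying the sign gives 36*(s^2 - 4*s - 8)/(s^2 - 4*s + 40)^3.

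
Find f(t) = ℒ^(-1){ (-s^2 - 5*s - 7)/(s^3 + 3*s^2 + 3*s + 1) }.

Factor the denominator: s^3 + 3*s^2 + 3*s + 1 = (s + 1)^3.
Partial fraction decomposition gives [-1/(s + 1)] + [-3/(s + 1)^2] + [-3/(s + 1)^3].
Invert each term: -1/(s + 1) ↔ -e^(-t); -3/(s + 1)^2 ↔ -3t·e^(-t); -3/(s + 1)^3 ↔ (-3/2)t^2·e^(-t).

f(t) = -3*t^2*exp(-t)/2 - 3*t*exp(-t) - exp(-t)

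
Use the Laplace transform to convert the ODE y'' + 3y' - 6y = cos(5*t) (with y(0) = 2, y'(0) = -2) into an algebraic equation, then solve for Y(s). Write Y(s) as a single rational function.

Laplace-transform each side.
The derivative rules (L{y''} = s^2 Y - s·y(0) - y'(0) and L{y'} = sY - y(0), with y(0) = 2, y'(0) = -2) turn the left side into (s^2 + 3*s - 6)Y - (2*s + 4).
The right side is L{cos(5*t)} = s/(s^2 + 25).
So (s^2 + 3*s - 6)Y = s/(s^2 + 25) + (2*s + 4).
Isolate Y and clear denominators.

Y(s) = (2*s^3 + 4*s^2 + 51*s + 100)/(s^4 + 3*s^3 + 19*s^2 + 75*s - 150)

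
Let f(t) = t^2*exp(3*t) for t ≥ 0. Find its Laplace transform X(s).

X(s) = 2/(s - 3)^3

L{e^(3t)} = 1/(s - 3).
Then apply L{t^2·g(t)} = (-1)^2 d^2/ds^2[G(s)] with G(s) = 1/(s - 3):
differentiating 2 times and applying the sign gives 2/(s - 3)^3.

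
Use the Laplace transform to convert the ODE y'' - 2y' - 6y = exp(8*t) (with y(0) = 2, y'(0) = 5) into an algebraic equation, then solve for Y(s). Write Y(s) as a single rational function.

Take the Laplace transform of both sides.
With L{y''} = s^2 Y - s·y(0) - y'(0) and L{y'} = sY - y(0), with y(0) = 2, y'(0) = 5: the LHS transforms to (s^2 - 2*s - 6)Y - (2*s + 1).
The right side is L{exp(8*t)} = 1/(s - 8).
So (s^2 - 2*s - 6)Y = 1/(s - 8) + (2*s + 1).
Divide through and combine into a single rational function.

Y(s) = (2*s^2 - 15*s - 7)/(s^3 - 10*s^2 + 10*s + 48)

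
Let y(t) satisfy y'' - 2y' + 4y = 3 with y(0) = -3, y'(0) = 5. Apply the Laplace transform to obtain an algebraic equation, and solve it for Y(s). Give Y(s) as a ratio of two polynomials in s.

Y(s) = (-3*s^2 + 11*s + 3)/(s^3 - 2*s^2 + 4*s)

Laplace-transform each side.
The derivative rules (L{y''} = s^2 Y - s·y(0) - y'(0) and L{y'} = sY - y(0), with y(0) = -3, y'(0) = 5) turn the left side into (s^2 - 2*s + 4)Y - (-3*s + 11).
The right side is L{3} = 3/s.
So (s^2 - 2*s + 4)Y = 3/s + (-3*s + 11).
Isolate Y and clear denominators.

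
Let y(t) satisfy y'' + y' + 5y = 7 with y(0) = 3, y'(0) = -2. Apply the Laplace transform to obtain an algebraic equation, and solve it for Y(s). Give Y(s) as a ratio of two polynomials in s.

Laplace-transform each side.
With L{y''} = s^2 Y - s·y(0) - y'(0) and L{y'} = sY - y(0), with y(0) = 3, y'(0) = -2: the LHS transforms to (s^2 + s + 5)Y - (3*s + 1).
The right side is L{7} = 7/s.
So (s^2 + s + 5)Y = 7/s + (3*s + 1).
Isolate Y and clear denominators.

Y(s) = (3*s^2 + s + 7)/(s^3 + s^2 + 5*s)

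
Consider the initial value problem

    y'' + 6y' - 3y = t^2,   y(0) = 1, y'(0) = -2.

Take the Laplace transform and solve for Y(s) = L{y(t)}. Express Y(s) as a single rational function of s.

Y(s) = (s^4 + 4*s^3 + 2)/(s^5 + 6*s^4 - 3*s^3)

Transform both sides with L{·}.
Using L{y''} = s^2 Y - s·y(0) - y'(0) and L{y'} = sY - y(0), with y(0) = 1, y'(0) = -2, the left side becomes (s^2 + 6*s - 3)Y - (s + 4).
The right side is L{t^2} = 2/s^3.
So (s^2 + 6*s - 3)Y = 2/s^3 + (s + 4).
Divide through and combine into a single rational function.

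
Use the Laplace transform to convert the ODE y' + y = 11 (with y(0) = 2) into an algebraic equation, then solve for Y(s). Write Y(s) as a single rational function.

Transform both sides with L{·}.
Using L{y'} = sY - y(0) = sY - 2, the left side becomes (s + 1)Y - (2).
The right side is L{11} = 11/s.
So (s + 1)Y = 11/s + (2).
Divide through and combine into a single rational function.

Y(s) = (2*s + 11)/(s^2 + s)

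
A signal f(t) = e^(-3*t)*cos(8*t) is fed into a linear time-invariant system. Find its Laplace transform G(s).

G(s) = (s + 3)/((s + 3)^2 + 64)

L{cos(8t)} = s/(s^2 + 64).
By the first shifting theorem, multiplying by e^(-3t) replaces s with s + 3.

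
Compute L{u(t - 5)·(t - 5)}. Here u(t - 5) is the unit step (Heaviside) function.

exp(-5*s)/s^2

By the second shifting theorem, L{u(t - c)·g(t - c)} = e^(-cs)·G(s) with c = 5 and G(s) = L{g(t)}.
L{t} = 1!/s^2 = 1/s^2.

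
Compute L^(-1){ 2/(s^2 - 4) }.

Since L{sinh(2t)} = 2/(s^2 - 4), the inverse is sinh(2*t).

sinh(2*t)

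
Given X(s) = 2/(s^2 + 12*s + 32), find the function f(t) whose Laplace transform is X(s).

f(t) = exp(-6*t)*sinh(2*t)

Rewrite the denominator: s^2 + 12*s + 32 = (s + 6)^2 - 4.
The form in (s + 6) signals a first-shifting-theorem factor e^(-6t).
Since L{sinh(2t)} = 2/(s^2 - 4), the inverse is exp(-6*t)*sinh(2*t).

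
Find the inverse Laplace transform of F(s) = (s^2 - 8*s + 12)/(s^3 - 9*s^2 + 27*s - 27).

-3*t^2*exp(3*t)/2 - 2*t*exp(3*t) + exp(3*t)

Factor the denominator: s^3 - 9*s^2 + 27*s - 27 = (s - 3)^3.
Partial fraction decomposition gives [1/(s - 3)] + [-2/(s - 3)^2] + [-3/(s - 3)^3].
Invert each term: 1/(s - 3) ↔ e^(3t); -2/(s - 3)^2 ↔ -2t·e^(3t); -3/(s - 3)^3 ↔ (-3/2)t^2·e^(3t).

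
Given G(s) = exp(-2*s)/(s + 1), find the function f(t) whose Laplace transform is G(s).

f(t) = Heaviside(t - 2)*(exp(-t + 2))

The factor e^(-2s) signals a time shift by c = 2 (second shifting theorem).
L{e^(-t)} = 1/(s + 1), so L^-1{1/(s + 1)} = exp(-t).
Hence the inverse is u(t - 2) times that function evaluated at t - 2.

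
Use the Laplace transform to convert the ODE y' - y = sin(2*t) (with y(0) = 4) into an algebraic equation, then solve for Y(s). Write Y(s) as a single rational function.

Y(s) = (4*s^2 + 18)/(s^3 - s^2 + 4*s - 4)

Laplace-transform each side.
The derivative rules (L{y'} = sY - y(0) = sY - 4) turn the left side into (s - 1)Y - (4).
The right side is L{sin(2*t)} = 2/(s^2 + 4).
So (s - 1)Y = 2/(s^2 + 4) + (4).
Isolate Y and clear denominators.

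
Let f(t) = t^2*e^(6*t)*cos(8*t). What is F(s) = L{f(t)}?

F(s) = 2*(s - 6)*(s^2 - 12*s - 156)/(s^2 - 12*s + 100)^3

L{cos(8t)} = s/(s^2 + 64).
Multiplying by e^(6t) shifts s → s - 6, so L{e^(6*t)*cos(8*t)} = (s - 6)/((s - 6)^2 + 64).
Then apply L{t^2·g(t)} = (-1)^2 d^2/ds^2[G(s)] with G(s) = (s - 6)/((s - 6)^2 + 64):
differentiating 2 times and applying the sign gives 2*(s - 6)*(s^2 - 12*s - 156)/(s^2 - 12*s + 100)^3.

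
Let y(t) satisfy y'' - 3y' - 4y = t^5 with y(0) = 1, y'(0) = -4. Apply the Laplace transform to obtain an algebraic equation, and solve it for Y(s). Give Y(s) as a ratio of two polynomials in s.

Y(s) = (s^7 - 7*s^6 + 120)/(s^8 - 3*s^7 - 4*s^6)

Laplace-transform each side.
Using L{y''} = s^2 Y - s·y(0) - y'(0) and L{y'} = sY - y(0), with y(0) = 1, y'(0) = -4, the left side becomes (s^2 - 3*s - 4)Y - (s - 7).
The right side is L{t^5} = 120/s^6.
So (s^2 - 3*s - 4)Y = 120/s^6 + (s - 7).
Solve for Y(s) and write it as one ratio of polynomials.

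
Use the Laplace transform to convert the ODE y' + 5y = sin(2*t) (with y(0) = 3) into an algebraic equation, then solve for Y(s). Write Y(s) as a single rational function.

Apply the Laplace transform to the equation.
With L{y'} = sY - y(0) = sY - 3: the LHS transforms to (s + 5)Y - (3).
The right side is L{sin(2*t)} = 2/(s^2 + 4).
So (s + 5)Y = 2/(s^2 + 4) + (3).
Isolate Y and clear denominators.

Y(s) = (3*s^2 + 14)/(s^3 + 5*s^2 + 4*s + 20)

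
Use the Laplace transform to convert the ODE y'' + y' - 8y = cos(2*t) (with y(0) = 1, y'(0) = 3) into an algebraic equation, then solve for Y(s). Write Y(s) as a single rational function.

Take the Laplace transform of both sides.
With L{y''} = s^2 Y - s·y(0) - y'(0) and L{y'} = sY - y(0), with y(0) = 1, y'(0) = 3: the LHS transforms to (s^2 + s - 8)Y - (s + 4).
The right side is L{cos(2*t)} = s/(s^2 + 4).
So (s^2 + s - 8)Y = s/(s^2 + 4) + (s + 4).
Divide through and combine into a single rational function.

Y(s) = (s^3 + 4*s^2 + 5*s + 16)/(s^4 + s^3 - 4*s^2 + 4*s - 32)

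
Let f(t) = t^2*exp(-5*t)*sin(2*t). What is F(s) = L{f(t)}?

F(s) = 4*(3*s^2 + 30*s + 71)/(s^2 + 10*s + 29)^3

L{sin(2t)} = 2/(s^2 + 4).
Multiplying by e^(-5t) shifts s → s + 5, so L{exp(-5*t)*sin(2*t)} = 2/((s + 5)^2 + 4).
Then apply L{t^2·g(t)} = (-1)^2 d^2/ds^2[G(s)] with G(s) = 2/((s + 5)^2 + 4):
differentiating 2 times and applying the sign gives 4*(3*s^2 + 30*s + 71)/(s^2 + 10*s + 29)^3.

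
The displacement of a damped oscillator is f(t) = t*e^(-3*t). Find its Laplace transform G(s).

G(s) = (s + 3)^(-2)

L{t} = 1!/s^2 = 1/s^2.
By the first shifting theorem, multiplying by e^(-3t) replaces s with s + 3.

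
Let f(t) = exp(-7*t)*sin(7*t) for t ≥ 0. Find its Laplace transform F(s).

L{sin(7t)} = 7/(s^2 + 49).
By the first shifting theorem, multiplying by e^(-7t) replaces s with s + 7.

F(s) = 7/((s + 7)^2 + 49)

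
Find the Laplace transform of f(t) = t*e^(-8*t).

(s + 8)^(-2)

L{e^(-8t)} = 1/(s + 8).
Then apply L{t·g(t)} = -d/ds[G(s)] with G(s) = 1/(s + 8):
differentiating 1 time and applying the sign gives (s + 8)^(-2).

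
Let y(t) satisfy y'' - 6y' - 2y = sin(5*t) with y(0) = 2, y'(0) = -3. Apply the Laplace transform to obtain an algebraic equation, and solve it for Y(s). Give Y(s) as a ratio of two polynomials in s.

Y(s) = (2*s^3 - 15*s^2 + 50*s - 370)/(s^4 - 6*s^3 + 23*s^2 - 150*s - 50)

Take the Laplace transform of both sides.
Using L{y''} = s^2 Y - s·y(0) - y'(0) and L{y'} = sY - y(0), with y(0) = 2, y'(0) = -3, the left side becomes (s^2 - 6*s - 2)Y - (2*s - 15).
The right side is L{sin(5*t)} = 5/(s^2 + 25).
So (s^2 - 6*s - 2)Y = 5/(s^2 + 25) + (2*s - 15).
Solve for Y(s) and write it as one ratio of polynomials.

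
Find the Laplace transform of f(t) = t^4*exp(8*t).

24/(s - 8)^5

L{t^4} = 4!/s^5 = 24/s^5.
By the first shifting theorem, multiplying by e^(8t) replaces s with s - 8.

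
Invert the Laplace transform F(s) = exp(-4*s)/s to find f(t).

f(t) = Heaviside(t - 4)

The factor e^(-4s) signals a time shift by c = 4 (second shifting theorem).
L{1} = 1/s, so L^-1{1/s} = 1.
Hence the inverse is u(t - 4) times that function evaluated at t - 4.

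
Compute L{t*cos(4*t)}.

L{cos(4t)} = s/(s^2 + 16).
Then apply L{t·g(t)} = -d/ds[G(s)] with G(s) = s/(s^2 + 16):
differentiating 1 time and applying the sign gives (s - 4)*(s + 4)/(s^2 + 16)^2.

(s - 4)*(s + 4)/(s^2 + 16)^2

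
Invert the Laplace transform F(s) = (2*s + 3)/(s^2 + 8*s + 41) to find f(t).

Complete the square in the denominator: s^2 + 8*s + 41 = (s + 4)^2 + 5^2.
Split the numerator to match: 2*s + 3 = 2·(s + 4) - 1·5.
Invert each term: 2·(s + 4)/((s + 4)^2 + 25) ↔ 2e^(-4t)cos(5t); -1·5/((s + 4)^2 + 25) ↔ -e^(-4t)sin(5t).

f(t) = -exp(-4*t)*sin(5*t) + 2*exp(-4*t)*cos(5*t)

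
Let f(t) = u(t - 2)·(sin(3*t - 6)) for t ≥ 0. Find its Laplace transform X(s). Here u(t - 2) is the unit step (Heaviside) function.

By the second shifting theorem, L{u(t - c)·g(t - c)} = e^(-cs)·G(s) with c = 2 and G(s) = L{g(t)}.
L{sin(3t)} = 3/(s^2 + 9).

X(s) = 3*exp(-2*s)/(s^2 + 9)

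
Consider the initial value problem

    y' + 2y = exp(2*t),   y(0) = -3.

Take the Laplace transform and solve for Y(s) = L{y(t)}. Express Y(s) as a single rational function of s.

Take the Laplace transform of both sides.
The derivative rules (L{y'} = sY - y(0) = sY - (-3)) turn the left side into (s + 2)Y - (-3).
The right side is L{exp(2*t)} = 1/(s - 2).
So (s + 2)Y = 1/(s - 2) + (-3).
Solve for Y(s) and write it as one ratio of polynomials.

Y(s) = (-3*s + 7)/(s^2 - 4)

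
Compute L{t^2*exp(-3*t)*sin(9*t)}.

L{sin(9t)} = 9/(s^2 + 81).
Multiplying by e^(-3t) shifts s → s + 3, so L{exp(-3*t)*sin(9*t)} = 9/((s + 3)^2 + 81).
Then apply L{t^2·g(t)} = (-1)^2 d^2/ds^2[H(s)] with H(s) = 9/((s + 3)^2 + 81):
differentiating 2 times and applying the sign gives 54*(s^2 + 6*s - 18)/(s^2 + 6*s + 90)^3.

54*(s^2 + 6*s - 18)/(s^2 + 6*s + 90)^3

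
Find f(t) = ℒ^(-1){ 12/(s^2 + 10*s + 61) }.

f(t) = 2*exp(-5*t)*sin(6*t)

Rewrite the denominator: s^2 + 10*s + 61 = (s + 5)^2 + 36.
The form in (s + 5) signals a first-shifting-theorem factor e^(-5t).
Since L{sin(6t)} = 6/(s^2 + 36), the inverse is e^(-5*t)*sin(6*t), scaled by 2.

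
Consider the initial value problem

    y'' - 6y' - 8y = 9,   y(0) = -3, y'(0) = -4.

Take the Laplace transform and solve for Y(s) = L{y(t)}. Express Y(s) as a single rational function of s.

Take the Laplace transform of both sides.
Using L{y''} = s^2 Y - s·y(0) - y'(0) and L{y'} = sY - y(0), with y(0) = -3, y'(0) = -4, the left side becomes (s^2 - 6*s - 8)Y - (-3*s + 14).
The right side is L{9} = 9/s.
So (s^2 - 6*s - 8)Y = 9/s + (-3*s + 14).
Isolate Y and clear denominators.

Y(s) = (-3*s^2 + 14*s + 9)/(s^3 - 6*s^2 - 8*s)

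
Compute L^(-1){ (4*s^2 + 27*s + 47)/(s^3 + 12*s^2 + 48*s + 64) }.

Factor the denominator: s^3 + 12*s^2 + 48*s + 64 = (s + 4)^3.
Partial fraction decomposition gives [4/(s + 4)] + [-5/(s + 4)^2] + [3/(s + 4)^3].
Invert each term: 4/(s + 4) ↔ 4e^(-4t); -5/(s + 4)^2 ↔ -5t·e^(-4t); 3/(s + 4)^3 ↔ (3/2)t^2·e^(-4t).

3*t^2*exp(-4*t)/2 - 5*t*exp(-4*t) + 4*exp(-4*t)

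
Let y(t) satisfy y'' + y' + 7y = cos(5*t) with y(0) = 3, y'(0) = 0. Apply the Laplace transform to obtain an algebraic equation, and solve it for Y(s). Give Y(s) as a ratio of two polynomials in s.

Y(s) = (3*s^3 + 3*s^2 + 76*s + 75)/(s^4 + s^3 + 32*s^2 + 25*s + 175)

Transform both sides with L{·}.
Using L{y''} = s^2 Y - s·y(0) - y'(0) and L{y'} = sY - y(0), with y(0) = 3, y'(0) = 0, the left side becomes (s^2 + s + 7)Y - (3*s + 3).
The right side is L{cos(5*t)} = s/(s^2 + 25).
So (s^2 + s + 7)Y = s/(s^2 + 25) + (3*s + 3).
Divide through and combine into a single rational function.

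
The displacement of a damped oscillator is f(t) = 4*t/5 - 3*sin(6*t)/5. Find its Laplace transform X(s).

X(s) = -18/(5*(s^2 + 36)) + 4/(5*s^2)

The transform is linear, so treat each term independently.
(4/5)·[L{t} = 1!/s^2 = 1/s^2]; (-3/5)·[L{sin(6t)} = 6/(s^2 + 36)].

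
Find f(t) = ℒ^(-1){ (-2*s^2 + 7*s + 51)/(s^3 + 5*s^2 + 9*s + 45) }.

f(t) = 4*sin(3*t) - cos(3*t) - exp(-5*t)

Factor the denominator: s^3 + 5*s^2 + 9*s + 45 = (s + 5)*(s^2 + 9).
Partial fraction decomposition gives [-1/(s + 5)] + [-s/(s^2 + 9)] + [12/(s^2 + 9)].
Invert each term: -1/(s + 5) ↔ -e^(-5t); -1·s/(s^2 + 9) ↔ -cos(3t); 4·3/(s^2 + 9) ↔ 4sin(3t).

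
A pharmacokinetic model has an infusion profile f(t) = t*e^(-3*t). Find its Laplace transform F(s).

L{e^(-3t)} = 1/(s + 3).
Then apply L{t·g(t)} = -d/ds[G(s)] with G(s) = 1/(s + 3):
differentiating 1 time and applying the sign gives (s + 3)^(-2).

F(s) = (s + 3)^(-2)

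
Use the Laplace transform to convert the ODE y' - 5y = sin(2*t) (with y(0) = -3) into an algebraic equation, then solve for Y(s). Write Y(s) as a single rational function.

Take the Laplace transform of both sides.
The derivative rules (L{y'} = sY - y(0) = sY - (-3)) turn the left side into (s - 5)Y - (-3).
The right side is L{sin(2*t)} = 2/(s^2 + 4).
So (s - 5)Y = 2/(s^2 + 4) + (-3).
Solve for Y(s) and write it as one ratio of polynomials.

Y(s) = (-3*s^2 - 10)/(s^3 - 5*s^2 + 4*s - 20)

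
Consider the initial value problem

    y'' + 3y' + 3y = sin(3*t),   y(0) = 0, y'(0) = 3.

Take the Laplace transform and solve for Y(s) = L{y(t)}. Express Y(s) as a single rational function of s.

Y(s) = (3*s^2 + 30)/(s^4 + 3*s^3 + 12*s^2 + 27*s + 27)

Laplace-transform each side.
The derivative rules (L{y''} = s^2 Y - s·y(0) - y'(0) and L{y'} = sY - y(0), with y(0) = 0, y'(0) = 3) turn the left side into (s^2 + 3*s + 3)Y - (3).
The right side is L{sin(3*t)} = 3/(s^2 + 9).
So (s^2 + 3*s + 3)Y = 3/(s^2 + 9) + (3).
Solve for Y(s) and write it as one ratio of polynomials.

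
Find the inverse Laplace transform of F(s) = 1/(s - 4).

Since L{e^(4t)} = 1/(s - 4), the inverse is e^(4*t).

exp(4*t)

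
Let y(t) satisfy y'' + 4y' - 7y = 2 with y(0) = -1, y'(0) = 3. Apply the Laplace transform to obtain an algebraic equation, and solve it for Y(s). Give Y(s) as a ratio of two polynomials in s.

Y(s) = (-s^2 - s + 2)/(s^3 + 4*s^2 - 7*s)

Laplace-transform each side.
With L{y''} = s^2 Y - s·y(0) - y'(0) and L{y'} = sY - y(0), with y(0) = -1, y'(0) = 3: the LHS transforms to (s^2 + 4*s - 7)Y - (-s - 1).
The right side is L{2} = 2/s.
So (s^2 + 4*s - 7)Y = 2/s + (-s - 1).
Divide through and combine into a single rational function.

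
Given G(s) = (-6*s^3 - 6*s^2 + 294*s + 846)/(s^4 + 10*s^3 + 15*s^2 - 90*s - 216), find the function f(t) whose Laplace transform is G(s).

f(t) = 4*exp(3*t) - 4*exp(-3*t) - 3*exp(-4*t) - 3*exp(-6*t)

Factor the denominator: s^4 + 10*s^3 + 15*s^2 - 90*s - 216 = (s - 3)*(s + 3)*(s + 4)*(s + 6).
Partial fraction decomposition gives [-3/(s + 4)] + [4/(s - 3)] + [-4/(s + 3)] + [-3/(s + 6)].
Invert each term: -3/(s + 4) ↔ -3e^(-4t); 4/(s - 3) ↔ 4e^(3t); -4/(s + 3) ↔ -4e^(-3t); -3/(s + 6) ↔ -3e^(-6t).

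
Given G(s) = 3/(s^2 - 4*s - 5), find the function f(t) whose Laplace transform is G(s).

f(t) = exp(2*t)*sinh(3*t)

Rewrite the denominator: s^2 - 4*s - 5 = (s - 2)^2 - 9.
The form in (s - 2) signals a first-shifting-theorem factor e^(2t).
Since L{sinh(3t)} = 3/(s^2 - 9), the inverse is exp(2*t)*sinh(3*t).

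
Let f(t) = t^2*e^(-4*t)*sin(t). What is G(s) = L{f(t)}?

L{sin(t)} = 1/(s^2 + 1).
Multiplying by e^(-4t) shifts s → s + 4, so L{e^(-4*t)*sin(t)} = 1/((s + 4)^2 + 1).
Then apply L{t^2·g(t)} = (-1)^2 d^2/ds^2[H(s)] with H(s) = 1/((s + 4)^2 + 1):
differentiating 2 times and applying the sign gives 2*(3*s^2 + 24*s + 47)/(s^2 + 8*s + 17)^3.

G(s) = 2*(3*s^2 + 24*s + 47)/(s^2 + 8*s + 17)^3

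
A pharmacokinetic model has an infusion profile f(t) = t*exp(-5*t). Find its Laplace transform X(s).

L{e^(-5t)} = 1/(s + 5).
Then apply L{t·g(t)} = -d/ds[G(s)] with G(s) = 1/(s + 5):
differentiating 1 time and applying the sign gives (s + 5)^(-2).

X(s) = (s + 5)^(-2)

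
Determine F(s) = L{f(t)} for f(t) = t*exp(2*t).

L{t} = 1!/s^2 = 1/s^2.
By the first shifting theorem, multiplying by e^(2t) replaces s with s - 2.

F(s) = (s - 2)^(-2)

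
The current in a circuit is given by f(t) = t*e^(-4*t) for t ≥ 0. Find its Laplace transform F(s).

L{t} = 1!/s^2 = 1/s^2.
By the first shifting theorem, multiplying by e^(-4t) replaces s with s + 4.

F(s) = (s + 4)^(-2)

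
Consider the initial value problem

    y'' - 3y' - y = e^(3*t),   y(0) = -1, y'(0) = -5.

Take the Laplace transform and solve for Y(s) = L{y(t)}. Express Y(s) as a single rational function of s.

Y(s) = (-s^2 + s + 7)/(s^3 - 6*s^2 + 8*s + 3)

Laplace-transform each side.
Using L{y''} = s^2 Y - s·y(0) - y'(0) and L{y'} = sY - y(0), with y(0) = -1, y'(0) = -5, the left side becomes (s^2 - 3*s - 1)Y - (-s - 2).
The right side is L{e^(3*t)} = 1/(s - 3).
So (s^2 - 3*s - 1)Y = 1/(s - 3) + (-s - 2).
Divide through and combine into a single rational function.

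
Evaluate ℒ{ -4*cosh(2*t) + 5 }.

Apply the Laplace transform termwise.
(-4)·[L{cosh(2t)} = s/(s^2 - 4)]; L{5} = 5/s.

-4*s/(s^2 - 4) + 5/s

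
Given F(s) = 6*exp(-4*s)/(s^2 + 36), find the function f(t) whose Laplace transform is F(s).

f(t) = Heaviside(t - 4)*(sin(6*t - 24))

The factor e^(-4s) signals a time shift by c = 4 (second shifting theorem).
L{sin(6t)} = 6/(s^2 + 36), so L^-1{6/(s^2 + 36)} = sin(6*t).
Hence the inverse is u(t - 4) times that function evaluated at t - 4.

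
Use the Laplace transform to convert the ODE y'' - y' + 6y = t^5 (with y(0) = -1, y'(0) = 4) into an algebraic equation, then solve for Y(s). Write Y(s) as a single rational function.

Transform both sides with L{·}.
The derivative rules (L{y''} = s^2 Y - s·y(0) - y'(0) and L{y'} = sY - y(0), with y(0) = -1, y'(0) = 4) turn the left side into (s^2 - s + 6)Y - (-s + 5).
The right side is L{t^5} = 120/s^6.
So (s^2 - s + 6)Y = 120/s^6 + (-s + 5).
Solve for Y(s) and write it as one ratio of polynomials.

Y(s) = (-s^7 + 5*s^6 + 120)/(s^8 - s^7 + 6*s^6)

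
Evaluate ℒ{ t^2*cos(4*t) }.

L{cos(4t)} = s/(s^2 + 16).
Then apply L{t^2·g(t)} = (-1)^2 d^2/ds^2[H(s)] with H(s) = s/(s^2 + 16):
differentiating 2 times and applying the sign gives 2*s*(s^2 - 48)/(s^2 + 16)^3.

2*s*(s^2 - 48)/(s^2 + 16)^3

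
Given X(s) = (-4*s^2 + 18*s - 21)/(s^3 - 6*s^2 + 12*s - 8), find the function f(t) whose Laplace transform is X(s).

Factor the denominator: s^3 - 6*s^2 + 12*s - 8 = (s - 2)^3.
Partial fraction decomposition gives [-4/(s - 2)] + [2/(s - 2)^2] + [-1/(s - 2)^3].
Invert each term: -4/(s - 2) ↔ -4e^(2t); 2/(s - 2)^2 ↔ 2t·e^(2t); -1/(s - 2)^3 ↔ (-1/2)t^2·e^(2t).

f(t) = -t^2*exp(2*t)/2 + 2*t*exp(2*t) - 4*exp(2*t)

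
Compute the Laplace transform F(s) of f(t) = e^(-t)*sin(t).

L{sin(t)} = 1/(s^2 + 1).
By the first shifting theorem, multiplying by e^(-t) replaces s with s + 1.

F(s) = 1/((s + 1)^2 + 1)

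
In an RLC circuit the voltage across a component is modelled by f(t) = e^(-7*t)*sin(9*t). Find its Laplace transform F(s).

F(s) = 9/((s + 7)^2 + 81)

L{sin(9t)} = 9/(s^2 + 81).
By the first shifting theorem, multiplying by e^(-7t) replaces s with s + 7.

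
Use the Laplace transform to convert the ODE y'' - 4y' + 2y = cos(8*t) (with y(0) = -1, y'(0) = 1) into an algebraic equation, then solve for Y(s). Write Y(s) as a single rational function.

Laplace-transform each side.
The derivative rules (L{y''} = s^2 Y - s·y(0) - y'(0) and L{y'} = sY - y(0), with y(0) = -1, y'(0) = 1) turn the left side into (s^2 - 4*s + 2)Y - (-s + 5).
The right side is L{cos(8*t)} = s/(s^2 + 64).
So (s^2 - 4*s + 2)Y = s/(s^2 + 64) + (-s + 5).
Solve for Y(s) and write it as one ratio of polynomials.

Y(s) = (-s^3 + 5*s^2 - 63*s + 320)/(s^4 - 4*s^3 + 66*s^2 - 256*s + 128)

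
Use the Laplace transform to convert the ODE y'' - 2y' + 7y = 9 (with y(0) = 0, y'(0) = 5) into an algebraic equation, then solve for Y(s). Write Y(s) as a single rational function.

Y(s) = (5*s + 9)/(s^3 - 2*s^2 + 7*s)

Apply the Laplace transform to the equation.
With L{y''} = s^2 Y - s·y(0) - y'(0) and L{y'} = sY - y(0), with y(0) = 0, y'(0) = 5: the LHS transforms to (s^2 - 2*s + 7)Y - (5).
The right side is L{9} = 9/s.
So (s^2 - 2*s + 7)Y = 9/s + (5).
Divide through and combine into a single rational function.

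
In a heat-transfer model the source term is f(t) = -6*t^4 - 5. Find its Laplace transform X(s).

The transform is linear, so treat each term independently.
(-6)·[L{t^4} = 4!/s^5 = 24/s^5]; L{-5} = -5/s.

X(s) = -5/s - 144/s^5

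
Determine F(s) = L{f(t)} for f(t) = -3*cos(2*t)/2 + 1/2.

By linearity of the Laplace transform, transform each term separately.
(-3/2)·[L{cos(2t)} = s/(s^2 + 4)]; L{1/2} = (1/2)/s.

F(s) = -3*s/(2*(s^2 + 4)) + 1/(2*s)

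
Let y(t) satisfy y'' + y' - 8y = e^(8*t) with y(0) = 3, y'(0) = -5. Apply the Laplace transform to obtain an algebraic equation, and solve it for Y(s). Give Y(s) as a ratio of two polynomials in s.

Y(s) = (3*s^2 - 26*s + 17)/(s^3 - 7*s^2 - 16*s + 64)

Laplace-transform each side.
Using L{y''} = s^2 Y - s·y(0) - y'(0) and L{y'} = sY - y(0), with y(0) = 3, y'(0) = -5, the left side becomes (s^2 + s - 8)Y - (3*s - 2).
The right side is L{e^(8*t)} = 1/(s - 8).
So (s^2 + s - 8)Y = 1/(s - 8) + (3*s - 2).
Divide through and combine into a single rational function.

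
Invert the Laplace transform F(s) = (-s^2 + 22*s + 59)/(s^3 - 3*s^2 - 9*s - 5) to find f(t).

f(t) = -6*t*exp(-t) + 4*exp(5*t) - 5*exp(-t)

Factor the denominator: s^3 - 3*s^2 - 9*s - 5 = (s - 5)*(s + 1)^2.
Partial fraction decomposition gives [-5/(s + 1)] + [-6/(s + 1)^2] + [4/(s - 5)].
Invert each term: -5/(s + 1) ↔ -5e^(-t); -6/(s + 1)^2 ↔ -6t·e^(-t); 4/(s - 5) ↔ 4e^(5t).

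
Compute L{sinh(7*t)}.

L{sinh(7t)} = 7/(s^2 - 49).

7/(s^2 - 49)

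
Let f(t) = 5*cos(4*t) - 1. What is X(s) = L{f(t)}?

X(s) = 5*s/(s^2 + 16) - 1/s

By linearity of the Laplace transform, transform each term separately.
L{-1} = -1/s; (5)·[L{cos(4t)} = s/(s^2 + 16)].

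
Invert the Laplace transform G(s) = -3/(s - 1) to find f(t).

Since L{e^(t)} = 1/(s - 1), the inverse is e^(t), scaled by -3.

f(t) = -3*exp(t)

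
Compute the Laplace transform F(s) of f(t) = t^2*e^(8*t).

F(s) = 2/(s - 8)^3

L{e^(8t)} = 1/(s - 8).
Then apply L{t^2·g(t)} = (-1)^2 d^2/ds^2[G(s)] with G(s) = 1/(s - 8):
differentiating 2 times and applying the sign gives 2/(s - 8)^3.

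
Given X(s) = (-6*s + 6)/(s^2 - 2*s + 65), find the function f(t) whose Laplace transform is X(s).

Rewrite the denominator: s^2 - 2*s + 65 = (s - 1)^2 + 64.
The form in (s - 1) signals a first-shifting-theorem factor e^(t).
Since L{cos(8t)} = s/(s^2 + 64), the inverse is e^(t)*cos(8*t), scaled by -6.

f(t) = -6*exp(t)*cos(8*t)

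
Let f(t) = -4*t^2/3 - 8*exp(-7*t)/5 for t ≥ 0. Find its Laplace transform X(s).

X(s) = -8/(5*(s + 7)) - 8/(3*s^3)

By linearity of the Laplace transform, transform each term separately.
(-4/3)·[L{t^2} = 2!/s^3 = 2/s^3]; (-8/5)·[L{e^(-7t)} = 1/(s + 7)].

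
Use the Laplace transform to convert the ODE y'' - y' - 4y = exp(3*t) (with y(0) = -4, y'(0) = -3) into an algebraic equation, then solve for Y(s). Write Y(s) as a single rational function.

Y(s) = (-4*s^2 + 13*s - 2)/(s^3 - 4*s^2 - s + 12)

Transform both sides with L{·}.
With L{y''} = s^2 Y - s·y(0) - y'(0) and L{y'} = sY - y(0), with y(0) = -4, y'(0) = -3: the LHS transforms to (s^2 - s - 4)Y - (-4*s + 1).
The right side is L{exp(3*t)} = 1/(s - 3).
So (s^2 - s - 4)Y = 1/(s - 3) + (-4*s + 1).
Divide through and combine into a single rational function.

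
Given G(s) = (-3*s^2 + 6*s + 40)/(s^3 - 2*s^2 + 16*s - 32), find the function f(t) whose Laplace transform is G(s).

Factor the denominator: s^3 - 2*s^2 + 16*s - 32 = (s - 2)*(s^2 + 16).
Partial fraction decomposition gives [2/(s - 2)] + [-5*s/(s^2 + 16)] + [-4/(s^2 + 16)].
Invert each term: 2/(s - 2) ↔ 2e^(2t); -5·s/(s^2 + 16) ↔ -5cos(4t); -1·4/(s^2 + 16) ↔ -sin(4t).

f(t) = 2*exp(2*t) - sin(4*t) - 5*cos(4*t)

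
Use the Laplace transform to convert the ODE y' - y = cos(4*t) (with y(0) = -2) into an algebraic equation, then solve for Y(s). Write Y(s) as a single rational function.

Y(s) = (-2*s^2 + s - 32)/(s^3 - s^2 + 16*s - 16)

Take the Laplace transform of both sides.
With L{y'} = sY - y(0) = sY - (-2): the LHS transforms to (s - 1)Y - (-2).
The right side is L{cos(4*t)} = s/(s^2 + 16).
So (s - 1)Y = s/(s^2 + 16) + (-2).
Solve for Y(s) and write it as one ratio of polynomials.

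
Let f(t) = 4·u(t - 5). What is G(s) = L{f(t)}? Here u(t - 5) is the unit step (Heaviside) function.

G(s) = 4*exp(-5*s)/s

By the second shifting theorem, L{u(t - c)·g(t - c)} = e^(-cs)·H(s) with c = 5 and H(s) = L{g(t)}.
L{4} = 4/s.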